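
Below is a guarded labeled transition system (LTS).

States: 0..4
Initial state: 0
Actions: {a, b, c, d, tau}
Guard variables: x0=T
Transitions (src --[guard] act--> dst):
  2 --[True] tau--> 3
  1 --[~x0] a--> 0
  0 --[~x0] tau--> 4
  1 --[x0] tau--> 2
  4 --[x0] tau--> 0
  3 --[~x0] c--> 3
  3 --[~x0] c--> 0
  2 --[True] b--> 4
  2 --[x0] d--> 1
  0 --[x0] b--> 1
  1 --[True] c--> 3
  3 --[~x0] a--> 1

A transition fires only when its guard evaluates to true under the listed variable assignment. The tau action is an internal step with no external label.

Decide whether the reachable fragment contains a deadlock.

Answer: DEADLOCK at state 3

Trace:
Reachable = {0,1,2,3,4}
  0: b→1  [deg 1]
  1: c→3  tau→2  [deg 2]
  2: b→4  d→1  tau→3  [deg 3]
  3: ∅  [STUCK]
  4: tau→0  [deg 1]
witness 3: b·c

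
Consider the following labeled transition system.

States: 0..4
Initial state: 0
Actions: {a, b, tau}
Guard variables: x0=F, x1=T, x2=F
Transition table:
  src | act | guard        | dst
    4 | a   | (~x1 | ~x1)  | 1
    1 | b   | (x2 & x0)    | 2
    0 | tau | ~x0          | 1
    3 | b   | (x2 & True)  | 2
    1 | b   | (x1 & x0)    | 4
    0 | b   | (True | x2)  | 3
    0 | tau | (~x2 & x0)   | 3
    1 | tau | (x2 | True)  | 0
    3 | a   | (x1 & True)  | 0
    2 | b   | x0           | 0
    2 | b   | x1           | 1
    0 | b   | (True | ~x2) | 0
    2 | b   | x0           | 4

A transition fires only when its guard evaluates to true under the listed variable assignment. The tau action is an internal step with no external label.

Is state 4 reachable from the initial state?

Answer: UNREACHABLE

Trace:
Guard filter leaves 6 enabled edge(s).
L0 = {0}
L1 = {1,3}  cumulative {0,1,3}
Reachable = {0,1,3}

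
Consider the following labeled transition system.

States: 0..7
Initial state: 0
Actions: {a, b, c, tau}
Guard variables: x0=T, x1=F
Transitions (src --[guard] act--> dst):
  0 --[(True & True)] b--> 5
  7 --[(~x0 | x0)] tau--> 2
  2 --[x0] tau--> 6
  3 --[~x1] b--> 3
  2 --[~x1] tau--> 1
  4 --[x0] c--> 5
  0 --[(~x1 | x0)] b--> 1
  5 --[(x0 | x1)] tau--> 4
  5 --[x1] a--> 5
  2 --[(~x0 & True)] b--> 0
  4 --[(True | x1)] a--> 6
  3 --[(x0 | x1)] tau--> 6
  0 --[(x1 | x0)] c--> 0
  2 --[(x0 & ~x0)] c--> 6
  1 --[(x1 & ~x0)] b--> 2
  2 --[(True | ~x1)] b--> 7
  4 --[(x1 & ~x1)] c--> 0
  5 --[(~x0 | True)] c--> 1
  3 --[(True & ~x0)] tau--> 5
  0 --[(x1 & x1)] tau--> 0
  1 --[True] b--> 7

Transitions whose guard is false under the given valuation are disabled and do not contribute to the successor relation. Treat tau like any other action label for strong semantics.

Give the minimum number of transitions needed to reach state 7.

Answer: 2

Trace:
Layered search for 7:
  Layer 0: {0}
  Layer 1: {1,5}
  Layer 2: {4,7}
depth(7)=2, e.g. b·b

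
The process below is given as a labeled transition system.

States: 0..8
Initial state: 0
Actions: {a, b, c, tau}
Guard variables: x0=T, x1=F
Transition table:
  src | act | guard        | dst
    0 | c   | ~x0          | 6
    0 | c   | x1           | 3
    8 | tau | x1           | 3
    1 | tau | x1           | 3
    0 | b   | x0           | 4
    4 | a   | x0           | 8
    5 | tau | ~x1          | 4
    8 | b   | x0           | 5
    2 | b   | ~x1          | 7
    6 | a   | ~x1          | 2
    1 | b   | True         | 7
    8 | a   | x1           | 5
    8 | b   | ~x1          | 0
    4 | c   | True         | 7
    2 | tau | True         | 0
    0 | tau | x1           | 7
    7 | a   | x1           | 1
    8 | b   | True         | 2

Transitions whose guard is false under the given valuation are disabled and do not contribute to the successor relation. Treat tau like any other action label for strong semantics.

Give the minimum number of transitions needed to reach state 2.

Answer: 3

Trace:
Breadth-first toward 2:
  L0 = {0}
  L1 = {4}
  L2 = {7,8}
  L3 = {2,5}
2 enters at depth 3; path b·a·b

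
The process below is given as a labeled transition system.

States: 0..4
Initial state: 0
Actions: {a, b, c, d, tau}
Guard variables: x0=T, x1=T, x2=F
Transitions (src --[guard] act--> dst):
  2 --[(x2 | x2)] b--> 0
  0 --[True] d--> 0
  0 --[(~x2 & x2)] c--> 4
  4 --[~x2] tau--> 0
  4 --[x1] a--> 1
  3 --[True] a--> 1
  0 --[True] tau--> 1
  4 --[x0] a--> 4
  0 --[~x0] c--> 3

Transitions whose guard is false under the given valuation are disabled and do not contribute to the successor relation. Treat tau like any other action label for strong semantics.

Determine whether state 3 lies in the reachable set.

Answer: UNREACHABLE

Working:
6 transition(s) survive guard evaluation.
depth 0: {0}
depth 1: {1}  total {0,1}
Reach set: {0,1}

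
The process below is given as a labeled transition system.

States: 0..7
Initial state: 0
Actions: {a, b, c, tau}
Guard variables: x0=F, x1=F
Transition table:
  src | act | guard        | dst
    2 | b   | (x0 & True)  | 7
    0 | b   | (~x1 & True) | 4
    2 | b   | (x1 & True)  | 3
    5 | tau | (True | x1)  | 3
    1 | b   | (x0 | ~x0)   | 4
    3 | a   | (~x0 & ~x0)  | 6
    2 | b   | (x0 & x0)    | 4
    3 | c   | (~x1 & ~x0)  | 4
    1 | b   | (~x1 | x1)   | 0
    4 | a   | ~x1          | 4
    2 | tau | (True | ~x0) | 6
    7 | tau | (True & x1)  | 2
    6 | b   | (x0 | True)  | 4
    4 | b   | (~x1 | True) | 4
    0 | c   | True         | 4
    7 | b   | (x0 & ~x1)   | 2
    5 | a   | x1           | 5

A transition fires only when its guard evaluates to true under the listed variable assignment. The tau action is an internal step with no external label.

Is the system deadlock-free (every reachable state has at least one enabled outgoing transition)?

Reach set: {0,4}
  0: b→4  c→4  [deg 2]
  4: a→4  b→4  [deg 2]

Answer: DEADLOCK-FREE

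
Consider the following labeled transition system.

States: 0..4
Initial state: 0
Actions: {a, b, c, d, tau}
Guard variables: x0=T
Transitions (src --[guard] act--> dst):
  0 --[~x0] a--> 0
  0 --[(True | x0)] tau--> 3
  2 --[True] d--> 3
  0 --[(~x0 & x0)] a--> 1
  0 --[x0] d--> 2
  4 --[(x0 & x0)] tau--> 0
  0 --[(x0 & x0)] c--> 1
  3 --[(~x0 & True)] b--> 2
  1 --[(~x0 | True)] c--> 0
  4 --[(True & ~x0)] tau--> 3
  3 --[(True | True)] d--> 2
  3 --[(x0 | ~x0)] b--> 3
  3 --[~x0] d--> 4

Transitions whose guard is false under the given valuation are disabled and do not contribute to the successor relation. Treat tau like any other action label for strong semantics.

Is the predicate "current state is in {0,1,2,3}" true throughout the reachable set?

Answer: INVARIANT HOLDS

Trace:
Inv-set: {0,1,2,3}
Reach set: {0,1,2,3}
  0: ✓
  1: ✓
  2: ✓
  3: ✓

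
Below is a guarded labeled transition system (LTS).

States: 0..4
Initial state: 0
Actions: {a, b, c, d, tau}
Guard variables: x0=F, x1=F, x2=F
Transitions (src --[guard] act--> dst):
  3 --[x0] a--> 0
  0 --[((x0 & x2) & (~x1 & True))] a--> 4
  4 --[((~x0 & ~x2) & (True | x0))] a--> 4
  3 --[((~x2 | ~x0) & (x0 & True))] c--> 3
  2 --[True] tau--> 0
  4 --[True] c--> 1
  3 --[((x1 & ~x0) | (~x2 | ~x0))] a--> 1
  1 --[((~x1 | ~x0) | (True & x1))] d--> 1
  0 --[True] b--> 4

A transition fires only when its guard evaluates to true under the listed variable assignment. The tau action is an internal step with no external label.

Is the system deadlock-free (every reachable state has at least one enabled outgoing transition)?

Reach set: {0,1,4}
  0: b→4  [1 exit(s)]
  1: d→1  [1 exit(s)]
  4: a→4  c→1  [2 exit(s)]

Answer: DEADLOCK-FREE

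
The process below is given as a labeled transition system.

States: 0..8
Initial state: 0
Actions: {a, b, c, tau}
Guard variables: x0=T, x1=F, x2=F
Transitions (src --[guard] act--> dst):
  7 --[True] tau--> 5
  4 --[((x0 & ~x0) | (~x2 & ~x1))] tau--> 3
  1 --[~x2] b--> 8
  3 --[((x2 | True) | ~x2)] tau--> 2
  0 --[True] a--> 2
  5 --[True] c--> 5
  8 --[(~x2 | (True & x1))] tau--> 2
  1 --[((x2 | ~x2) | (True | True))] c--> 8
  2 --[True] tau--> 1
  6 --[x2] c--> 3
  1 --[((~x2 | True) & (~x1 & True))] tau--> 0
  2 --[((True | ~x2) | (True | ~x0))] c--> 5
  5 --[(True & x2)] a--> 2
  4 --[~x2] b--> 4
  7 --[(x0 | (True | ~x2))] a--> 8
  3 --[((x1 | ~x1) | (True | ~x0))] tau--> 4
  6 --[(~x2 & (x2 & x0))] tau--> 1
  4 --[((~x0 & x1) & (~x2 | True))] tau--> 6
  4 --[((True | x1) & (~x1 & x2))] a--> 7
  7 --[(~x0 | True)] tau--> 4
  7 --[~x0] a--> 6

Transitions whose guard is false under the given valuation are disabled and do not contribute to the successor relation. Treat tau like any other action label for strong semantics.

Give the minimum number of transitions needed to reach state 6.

Answer: UNREACHABLE

Trace:
Breadth-first toward 6:
  depth 0: {0}
  depth 1: {2}
  depth 2: {1,5}
  depth 3: {8}
6 never appears.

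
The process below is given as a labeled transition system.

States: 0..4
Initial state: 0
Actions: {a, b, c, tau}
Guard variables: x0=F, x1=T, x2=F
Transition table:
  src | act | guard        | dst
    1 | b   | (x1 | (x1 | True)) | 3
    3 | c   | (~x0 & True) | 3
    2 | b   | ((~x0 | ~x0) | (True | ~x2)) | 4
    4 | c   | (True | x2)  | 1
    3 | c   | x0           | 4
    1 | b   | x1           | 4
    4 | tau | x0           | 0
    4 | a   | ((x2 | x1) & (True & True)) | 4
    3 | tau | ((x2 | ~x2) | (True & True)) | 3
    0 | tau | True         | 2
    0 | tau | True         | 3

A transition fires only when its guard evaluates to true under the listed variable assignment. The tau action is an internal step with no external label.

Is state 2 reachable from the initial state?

Answer: REACHABLE

Working:
9 transition(s) survive guard evaluation.
Layer 0: {0}
Layer 1: {2,3}  cumulative {0,2,3}
Layer 2: {4}  cumulative {0,2,3,4}
Layer 3: {1}  cumulative {0,1,2,3,4}
R = {0,1,2,3,4}
trace reaching 2: tau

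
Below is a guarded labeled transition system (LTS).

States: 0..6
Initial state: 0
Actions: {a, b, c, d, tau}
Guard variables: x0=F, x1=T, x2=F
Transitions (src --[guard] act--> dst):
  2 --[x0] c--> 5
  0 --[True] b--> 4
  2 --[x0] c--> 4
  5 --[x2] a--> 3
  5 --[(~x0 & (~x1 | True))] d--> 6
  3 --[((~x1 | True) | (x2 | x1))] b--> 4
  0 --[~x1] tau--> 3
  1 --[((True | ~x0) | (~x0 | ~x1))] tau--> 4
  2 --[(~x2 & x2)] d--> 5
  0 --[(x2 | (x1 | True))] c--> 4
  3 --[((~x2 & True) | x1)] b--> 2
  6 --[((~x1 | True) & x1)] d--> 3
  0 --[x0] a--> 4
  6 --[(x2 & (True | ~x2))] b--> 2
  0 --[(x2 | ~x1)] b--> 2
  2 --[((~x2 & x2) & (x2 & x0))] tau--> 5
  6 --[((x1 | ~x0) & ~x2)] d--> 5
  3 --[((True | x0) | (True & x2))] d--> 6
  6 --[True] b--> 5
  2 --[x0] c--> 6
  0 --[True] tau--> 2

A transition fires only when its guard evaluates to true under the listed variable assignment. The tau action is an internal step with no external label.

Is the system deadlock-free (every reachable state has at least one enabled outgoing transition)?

Answer: DEADLOCK at state 2

Trace:
Reach set: {0,2,4}
  0: b→4  c→4  tau→2  [3 out]
  2: ∅  [deadlock]
  4: ∅  [deadlock]
trace reaching 2: tau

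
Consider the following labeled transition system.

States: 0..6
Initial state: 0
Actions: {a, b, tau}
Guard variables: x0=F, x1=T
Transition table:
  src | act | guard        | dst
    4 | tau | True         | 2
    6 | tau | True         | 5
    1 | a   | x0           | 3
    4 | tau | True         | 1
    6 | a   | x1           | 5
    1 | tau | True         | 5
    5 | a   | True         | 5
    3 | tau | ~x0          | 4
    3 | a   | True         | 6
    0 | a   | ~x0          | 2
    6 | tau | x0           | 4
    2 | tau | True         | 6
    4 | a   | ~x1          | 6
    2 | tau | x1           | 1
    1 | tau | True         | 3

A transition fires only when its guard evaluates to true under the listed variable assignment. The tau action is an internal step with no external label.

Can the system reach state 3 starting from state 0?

Answer: REACHABLE

Analysis:
After dropping false guards: 12 live edges.
depth 0: {0}
depth 1: {2}  total {0,2}
depth 2: {1,6}  total {0,1,2,6}
depth 3: {3,5}  total {0,1,2,3,5,6}
depth 4: {4}  total {0,1,2,3,4,5,6}
R = {0,1,2,3,4,5,6}
Path to 3: a·tau·tau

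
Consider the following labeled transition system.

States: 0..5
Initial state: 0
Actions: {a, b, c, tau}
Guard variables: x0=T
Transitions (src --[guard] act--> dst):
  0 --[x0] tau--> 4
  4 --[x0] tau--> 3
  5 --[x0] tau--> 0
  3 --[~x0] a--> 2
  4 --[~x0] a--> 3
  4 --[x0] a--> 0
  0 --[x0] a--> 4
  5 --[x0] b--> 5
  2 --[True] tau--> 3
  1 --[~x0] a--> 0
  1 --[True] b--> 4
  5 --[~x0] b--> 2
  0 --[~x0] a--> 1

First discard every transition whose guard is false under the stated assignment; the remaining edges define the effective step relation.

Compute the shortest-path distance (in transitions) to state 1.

Layered search for 1:
  Layer 0: {0}
  Layer 1: {4}
  Layer 2: {3}
1 never appears.

Answer: UNREACHABLE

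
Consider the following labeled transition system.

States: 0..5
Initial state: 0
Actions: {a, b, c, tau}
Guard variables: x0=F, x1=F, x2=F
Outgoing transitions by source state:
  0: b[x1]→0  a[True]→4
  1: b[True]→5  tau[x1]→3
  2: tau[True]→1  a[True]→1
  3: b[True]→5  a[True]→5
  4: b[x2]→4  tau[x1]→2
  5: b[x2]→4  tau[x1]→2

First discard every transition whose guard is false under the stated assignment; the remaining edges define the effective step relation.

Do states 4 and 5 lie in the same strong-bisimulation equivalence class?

Answer: BISIMILAR

Trace:
Bisimulation quotient by refinement:
  round 0: {{0,1,2,3,4,5}}
  round 1: {{0},{1},{2},{3},{4,5}}
stable after 2 split(s): 5 block(s)
[4]={4,5}  [5]={4,5}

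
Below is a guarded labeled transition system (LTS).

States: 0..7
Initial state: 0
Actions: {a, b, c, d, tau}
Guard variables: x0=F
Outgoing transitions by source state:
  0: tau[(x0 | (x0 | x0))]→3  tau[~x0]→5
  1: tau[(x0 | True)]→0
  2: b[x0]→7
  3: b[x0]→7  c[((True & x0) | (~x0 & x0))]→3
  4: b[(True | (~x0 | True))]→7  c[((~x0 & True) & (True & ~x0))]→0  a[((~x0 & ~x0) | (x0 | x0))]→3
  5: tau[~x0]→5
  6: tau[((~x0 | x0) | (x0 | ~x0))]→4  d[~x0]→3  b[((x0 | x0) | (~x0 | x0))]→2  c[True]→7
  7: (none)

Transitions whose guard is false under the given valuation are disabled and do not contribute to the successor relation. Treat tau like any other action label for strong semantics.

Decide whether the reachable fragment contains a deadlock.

R = {0,5}
  0: tau→5  [1 out]
  5: tau→5  [1 out]

Answer: DEADLOCK-FREE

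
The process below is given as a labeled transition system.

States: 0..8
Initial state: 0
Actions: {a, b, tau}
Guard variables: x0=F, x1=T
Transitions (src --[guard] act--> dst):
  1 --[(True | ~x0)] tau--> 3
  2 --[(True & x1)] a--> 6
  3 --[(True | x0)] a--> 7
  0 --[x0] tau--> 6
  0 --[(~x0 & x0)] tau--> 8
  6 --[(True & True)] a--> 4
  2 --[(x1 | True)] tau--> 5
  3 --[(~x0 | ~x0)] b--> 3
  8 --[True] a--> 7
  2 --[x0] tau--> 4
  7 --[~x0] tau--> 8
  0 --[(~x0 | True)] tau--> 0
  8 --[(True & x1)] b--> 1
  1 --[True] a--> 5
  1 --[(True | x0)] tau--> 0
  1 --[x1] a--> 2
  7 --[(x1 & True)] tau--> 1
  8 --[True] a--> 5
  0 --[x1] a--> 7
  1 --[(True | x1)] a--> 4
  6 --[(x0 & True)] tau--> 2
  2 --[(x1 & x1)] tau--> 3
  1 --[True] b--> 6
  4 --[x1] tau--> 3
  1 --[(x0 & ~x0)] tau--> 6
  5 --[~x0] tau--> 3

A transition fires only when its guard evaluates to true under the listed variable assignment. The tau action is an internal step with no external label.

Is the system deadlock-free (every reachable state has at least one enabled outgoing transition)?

R = {0,1,2,3,4,5,6,7,8}
  0: a→7  tau→0  [2 exit(s)]
  1: a→2  a→4  a→5  b→6  tau→0  tau→3  [6 exit(s)]
  2: a→6  tau→3  tau→5  [3 exit(s)]
  3: a→7  b→3  [2 exit(s)]
  4: tau→3  [1 exit(s)]
  5: tau→3  [1 exit(s)]
  6: a→4  [1 exit(s)]
  7: tau→1  tau→8  [2 exit(s)]
  8: a→5  a→7  b→1  [3 exit(s)]

Answer: DEADLOCK-FREE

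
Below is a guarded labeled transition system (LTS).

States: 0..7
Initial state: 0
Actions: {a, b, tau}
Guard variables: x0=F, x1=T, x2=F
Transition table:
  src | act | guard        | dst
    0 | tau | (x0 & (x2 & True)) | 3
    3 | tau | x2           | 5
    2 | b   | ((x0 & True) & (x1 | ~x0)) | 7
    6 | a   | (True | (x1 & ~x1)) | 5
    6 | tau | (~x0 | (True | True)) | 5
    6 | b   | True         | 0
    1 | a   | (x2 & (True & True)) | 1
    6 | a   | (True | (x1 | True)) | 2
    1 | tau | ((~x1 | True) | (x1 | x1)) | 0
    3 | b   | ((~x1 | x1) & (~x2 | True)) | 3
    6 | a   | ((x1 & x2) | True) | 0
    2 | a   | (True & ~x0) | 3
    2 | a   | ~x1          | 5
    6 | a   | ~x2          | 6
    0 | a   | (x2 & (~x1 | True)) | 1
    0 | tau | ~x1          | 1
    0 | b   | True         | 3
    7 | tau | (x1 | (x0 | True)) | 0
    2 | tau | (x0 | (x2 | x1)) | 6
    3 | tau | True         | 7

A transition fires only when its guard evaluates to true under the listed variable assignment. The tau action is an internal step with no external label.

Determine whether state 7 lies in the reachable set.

Answer: REACHABLE

Working:
After dropping false guards: 13 live edges.
depth 0: {0}
depth 1: {3}  total {0,3}
depth 2: {7}  total {0,3,7}
Reachable = {0,3,7}
trace reaching 7: b·tau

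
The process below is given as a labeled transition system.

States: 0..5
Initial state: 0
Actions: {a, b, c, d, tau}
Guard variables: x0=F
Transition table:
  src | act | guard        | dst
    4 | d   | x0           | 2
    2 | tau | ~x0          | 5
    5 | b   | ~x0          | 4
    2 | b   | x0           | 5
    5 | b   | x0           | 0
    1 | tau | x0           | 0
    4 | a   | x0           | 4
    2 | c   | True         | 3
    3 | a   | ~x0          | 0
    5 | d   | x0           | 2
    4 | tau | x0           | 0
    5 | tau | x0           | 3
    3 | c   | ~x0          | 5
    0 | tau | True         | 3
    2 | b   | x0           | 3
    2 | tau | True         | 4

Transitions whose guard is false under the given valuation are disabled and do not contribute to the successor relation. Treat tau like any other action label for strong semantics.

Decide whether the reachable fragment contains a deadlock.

Reach set: {0,3,4,5}
  0: tau→3  [1 out]
  3: a→0  c→5  [2 out]
  4: ∅  [STUCK]
  5: b→4  [1 out]
Path to 4: tau·c·b

Answer: DEADLOCK at state 4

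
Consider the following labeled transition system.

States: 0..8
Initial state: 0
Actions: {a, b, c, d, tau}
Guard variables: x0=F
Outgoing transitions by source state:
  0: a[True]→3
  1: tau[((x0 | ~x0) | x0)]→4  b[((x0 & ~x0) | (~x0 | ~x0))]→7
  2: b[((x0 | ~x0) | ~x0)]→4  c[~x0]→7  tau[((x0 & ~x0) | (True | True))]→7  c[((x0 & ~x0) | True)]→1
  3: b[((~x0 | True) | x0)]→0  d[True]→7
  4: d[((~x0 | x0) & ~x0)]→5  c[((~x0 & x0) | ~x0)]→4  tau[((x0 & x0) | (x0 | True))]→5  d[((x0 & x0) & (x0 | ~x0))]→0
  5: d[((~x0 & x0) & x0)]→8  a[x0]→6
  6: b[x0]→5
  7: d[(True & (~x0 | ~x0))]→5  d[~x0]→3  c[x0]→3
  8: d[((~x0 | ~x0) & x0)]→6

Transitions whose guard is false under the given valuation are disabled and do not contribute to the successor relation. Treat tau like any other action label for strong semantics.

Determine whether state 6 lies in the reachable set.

Answer: UNREACHABLE

Analysis:
Guard filter leaves 14 enabled edge(s).
depth 0: {0}
depth 1: {3}  cumulative {0,3}
depth 2: {7}  cumulative {0,3,7}
depth 3: {5}  cumulative {0,3,5,7}
Reachable = {0,3,5,7}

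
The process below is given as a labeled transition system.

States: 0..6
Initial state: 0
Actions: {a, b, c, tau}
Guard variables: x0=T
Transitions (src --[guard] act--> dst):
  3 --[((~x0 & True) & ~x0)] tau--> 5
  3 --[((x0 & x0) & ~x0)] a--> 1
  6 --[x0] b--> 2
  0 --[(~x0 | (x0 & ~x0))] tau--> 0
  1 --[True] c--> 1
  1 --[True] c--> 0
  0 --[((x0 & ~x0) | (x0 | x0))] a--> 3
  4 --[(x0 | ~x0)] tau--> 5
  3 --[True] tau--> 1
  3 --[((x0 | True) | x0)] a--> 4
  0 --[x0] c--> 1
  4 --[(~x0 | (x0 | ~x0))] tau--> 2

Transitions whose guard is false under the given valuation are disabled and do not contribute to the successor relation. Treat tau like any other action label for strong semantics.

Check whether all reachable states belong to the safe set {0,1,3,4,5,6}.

Answer: INVARIANT VIOLATED at state 2

Analysis:
Allowed set {0,1,3,4,5,6}
Reachable = {0,1,2,3,4,5}
  0: ok
  1: ok
  2: VIOLATES
  3: ok
  4: ok
  5: ok
witness against invariant: a·a·tau → 2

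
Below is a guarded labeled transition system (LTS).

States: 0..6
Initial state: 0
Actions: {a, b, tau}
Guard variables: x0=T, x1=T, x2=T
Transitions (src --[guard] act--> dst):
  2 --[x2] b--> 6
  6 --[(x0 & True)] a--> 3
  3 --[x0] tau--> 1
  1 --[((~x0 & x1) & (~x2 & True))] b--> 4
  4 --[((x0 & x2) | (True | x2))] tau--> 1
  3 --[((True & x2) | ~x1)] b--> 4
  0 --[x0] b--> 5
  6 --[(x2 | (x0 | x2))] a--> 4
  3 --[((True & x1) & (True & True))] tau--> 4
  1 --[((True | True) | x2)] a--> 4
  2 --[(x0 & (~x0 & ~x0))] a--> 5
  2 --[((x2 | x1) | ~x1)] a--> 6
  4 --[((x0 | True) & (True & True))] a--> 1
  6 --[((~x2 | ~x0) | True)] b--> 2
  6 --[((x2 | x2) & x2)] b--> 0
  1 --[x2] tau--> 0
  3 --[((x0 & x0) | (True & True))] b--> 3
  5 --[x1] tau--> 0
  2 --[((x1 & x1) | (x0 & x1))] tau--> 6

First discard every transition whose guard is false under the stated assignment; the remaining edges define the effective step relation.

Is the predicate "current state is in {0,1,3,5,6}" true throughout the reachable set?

Answer: INVARIANT HOLDS

Trace:
Allowed set {0,1,3,5,6}
Reach set: {0,5}
  0: ✓
  5: ✓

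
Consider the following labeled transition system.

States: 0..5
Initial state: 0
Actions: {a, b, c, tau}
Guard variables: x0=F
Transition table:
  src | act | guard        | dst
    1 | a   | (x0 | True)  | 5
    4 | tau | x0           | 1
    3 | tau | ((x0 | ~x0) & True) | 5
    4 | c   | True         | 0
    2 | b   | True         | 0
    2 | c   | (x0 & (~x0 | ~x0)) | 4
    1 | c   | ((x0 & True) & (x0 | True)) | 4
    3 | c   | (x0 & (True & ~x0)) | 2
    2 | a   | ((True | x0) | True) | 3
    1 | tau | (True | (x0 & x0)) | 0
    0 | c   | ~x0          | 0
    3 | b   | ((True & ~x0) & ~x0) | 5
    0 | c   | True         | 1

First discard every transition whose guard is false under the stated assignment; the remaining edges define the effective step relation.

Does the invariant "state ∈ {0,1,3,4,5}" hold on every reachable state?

Safe = {0,1,3,4,5}
R = {0,1,5}
  0: ✓
  1: ✓
  5: ✓

Answer: INVARIANT HOLDS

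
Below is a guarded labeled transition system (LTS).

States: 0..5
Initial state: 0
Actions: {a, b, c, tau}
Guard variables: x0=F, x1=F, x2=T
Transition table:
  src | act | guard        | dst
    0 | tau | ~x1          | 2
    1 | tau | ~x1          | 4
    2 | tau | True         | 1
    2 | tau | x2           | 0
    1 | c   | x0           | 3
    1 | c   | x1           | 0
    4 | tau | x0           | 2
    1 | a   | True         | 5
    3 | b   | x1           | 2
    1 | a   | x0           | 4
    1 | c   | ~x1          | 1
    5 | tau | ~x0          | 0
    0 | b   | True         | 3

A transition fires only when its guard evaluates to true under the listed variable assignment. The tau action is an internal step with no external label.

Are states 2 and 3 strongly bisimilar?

Answer: NOT BISIMILAR

Trace:
Refine partition for ~:
  π0 = {{0,1,2,3,4,5}}
  π1 = {{0},{1},{2,5},{3,4}}
  π2 = {{0},{1},{2},{3,4},{5}}
5 equivalence class(es) (converged in 3)
class of 2: {2}; class of 3: {3,4}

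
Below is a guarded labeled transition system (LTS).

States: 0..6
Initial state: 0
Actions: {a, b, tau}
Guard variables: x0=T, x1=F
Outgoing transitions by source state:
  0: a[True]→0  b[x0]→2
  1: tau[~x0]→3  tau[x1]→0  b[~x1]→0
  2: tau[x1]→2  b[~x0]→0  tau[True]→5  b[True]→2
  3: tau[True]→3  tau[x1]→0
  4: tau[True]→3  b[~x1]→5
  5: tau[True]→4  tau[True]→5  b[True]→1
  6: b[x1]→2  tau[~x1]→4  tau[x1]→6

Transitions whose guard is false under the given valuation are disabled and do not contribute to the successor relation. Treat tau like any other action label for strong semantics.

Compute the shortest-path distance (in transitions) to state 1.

Answer: 3

Trace:
Breadth-first toward 1:
  L0 = {0}
  L1 = {2}
  L2 = {5}
  L3 = {1,4}
1 enters at depth 3; path b·tau·b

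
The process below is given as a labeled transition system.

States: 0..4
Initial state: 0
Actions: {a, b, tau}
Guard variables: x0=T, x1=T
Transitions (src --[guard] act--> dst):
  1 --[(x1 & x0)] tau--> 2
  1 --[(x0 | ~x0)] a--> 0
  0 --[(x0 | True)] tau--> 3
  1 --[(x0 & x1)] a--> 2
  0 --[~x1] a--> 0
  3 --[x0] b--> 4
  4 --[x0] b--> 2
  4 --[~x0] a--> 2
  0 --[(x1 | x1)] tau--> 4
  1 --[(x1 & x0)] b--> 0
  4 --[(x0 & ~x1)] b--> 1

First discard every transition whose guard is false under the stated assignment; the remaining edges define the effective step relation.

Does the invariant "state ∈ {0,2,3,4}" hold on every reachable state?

Inv-set: {0,2,3,4}
Reach set: {0,2,3,4}
  0: ok
  2: ok
  3: ok
  4: ok

Answer: INVARIANT HOLDS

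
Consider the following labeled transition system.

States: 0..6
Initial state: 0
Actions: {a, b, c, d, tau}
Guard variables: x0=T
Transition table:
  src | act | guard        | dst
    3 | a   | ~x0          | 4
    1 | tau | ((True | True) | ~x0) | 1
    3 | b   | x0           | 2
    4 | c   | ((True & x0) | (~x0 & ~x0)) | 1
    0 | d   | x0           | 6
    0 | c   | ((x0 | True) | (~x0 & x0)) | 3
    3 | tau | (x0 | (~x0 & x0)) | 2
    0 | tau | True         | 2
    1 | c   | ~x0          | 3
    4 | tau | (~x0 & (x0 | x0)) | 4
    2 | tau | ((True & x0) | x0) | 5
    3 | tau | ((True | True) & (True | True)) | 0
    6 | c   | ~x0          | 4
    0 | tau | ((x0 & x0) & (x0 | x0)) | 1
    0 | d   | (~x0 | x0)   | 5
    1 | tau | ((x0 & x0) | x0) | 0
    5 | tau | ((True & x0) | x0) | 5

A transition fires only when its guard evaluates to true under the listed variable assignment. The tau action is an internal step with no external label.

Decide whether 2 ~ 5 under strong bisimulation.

Answer: BISIMILAR

Working:
Refine partition for ~:
  P[0] = {{0,1,2,3,4,5,6}}
  P[1] = {{0},{1,2,5},{3},{4},{6}}
  P[2] = {{0},{1},{2,5},{3},{4},{6}}
Fixed point at round 3; 6 class(es).
[2]={2,5}  [5]={2,5}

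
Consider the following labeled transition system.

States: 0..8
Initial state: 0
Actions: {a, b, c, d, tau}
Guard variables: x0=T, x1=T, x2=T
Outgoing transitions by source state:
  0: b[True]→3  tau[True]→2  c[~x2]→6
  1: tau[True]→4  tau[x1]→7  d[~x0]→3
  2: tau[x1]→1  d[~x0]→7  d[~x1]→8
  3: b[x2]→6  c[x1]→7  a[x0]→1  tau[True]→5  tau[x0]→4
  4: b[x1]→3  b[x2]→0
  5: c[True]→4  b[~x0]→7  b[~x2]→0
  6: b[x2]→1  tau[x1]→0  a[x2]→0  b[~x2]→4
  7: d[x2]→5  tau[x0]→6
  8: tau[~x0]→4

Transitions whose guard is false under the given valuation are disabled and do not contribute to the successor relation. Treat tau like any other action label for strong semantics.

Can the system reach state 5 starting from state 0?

Guard filter leaves 18 enabled edge(s).
depth 0: {0}
depth 1: {2,3}  total {0,2,3}
depth 2: {1,4,5,6,7}  total {0,1,2,3,4,5,6,7}
R = {0,1,2,3,4,5,6,7}
Path to 5: b·tau

Answer: REACHABLE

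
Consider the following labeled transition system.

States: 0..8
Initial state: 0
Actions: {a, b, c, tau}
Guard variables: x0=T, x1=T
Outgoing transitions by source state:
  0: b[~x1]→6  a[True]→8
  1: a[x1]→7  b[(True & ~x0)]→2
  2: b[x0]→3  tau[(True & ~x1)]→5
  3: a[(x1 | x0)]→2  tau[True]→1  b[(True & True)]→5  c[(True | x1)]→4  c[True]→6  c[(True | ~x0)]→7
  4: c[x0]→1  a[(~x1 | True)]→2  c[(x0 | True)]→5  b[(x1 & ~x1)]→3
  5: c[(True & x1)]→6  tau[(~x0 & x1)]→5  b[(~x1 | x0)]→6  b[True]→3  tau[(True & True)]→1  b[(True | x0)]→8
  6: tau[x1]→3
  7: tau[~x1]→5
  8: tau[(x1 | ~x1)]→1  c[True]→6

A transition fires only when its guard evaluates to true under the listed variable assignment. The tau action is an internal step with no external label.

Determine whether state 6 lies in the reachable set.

Answer: REACHABLE

Trace:
Guard filter leaves 20 enabled edge(s).
L0 = {0}
L1 = {8}  cumulative {0,8}
L2 = {1,6}  cumulative {0,1,6,8}
L3 = {3,7}  cumulative {0,1,3,6,7,8}
L4 = {2,4,5}  cumulative {0,1,2,3,4,5,6,7,8}
Reachable = {0,1,2,3,4,5,6,7,8}
witness 6: a·c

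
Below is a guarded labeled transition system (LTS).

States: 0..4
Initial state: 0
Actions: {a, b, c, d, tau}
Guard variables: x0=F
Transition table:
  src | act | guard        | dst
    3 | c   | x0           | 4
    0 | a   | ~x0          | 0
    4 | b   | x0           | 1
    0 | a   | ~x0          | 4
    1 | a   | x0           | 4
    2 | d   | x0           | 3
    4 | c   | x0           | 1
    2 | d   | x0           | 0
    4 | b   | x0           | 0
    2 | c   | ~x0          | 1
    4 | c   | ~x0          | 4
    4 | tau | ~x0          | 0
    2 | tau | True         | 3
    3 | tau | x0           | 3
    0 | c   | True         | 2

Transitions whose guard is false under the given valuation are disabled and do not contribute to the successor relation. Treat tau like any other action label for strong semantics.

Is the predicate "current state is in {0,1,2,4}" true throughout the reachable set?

Inv-set: {0,1,2,4}
R = {0,1,2,3,4}
  0: ✓
  1: ✓
  2: ✓
  3: ✗ unsafe
  4: ✓
reach 3 via c·tau — violates

Answer: INVARIANT VIOLATED at state 3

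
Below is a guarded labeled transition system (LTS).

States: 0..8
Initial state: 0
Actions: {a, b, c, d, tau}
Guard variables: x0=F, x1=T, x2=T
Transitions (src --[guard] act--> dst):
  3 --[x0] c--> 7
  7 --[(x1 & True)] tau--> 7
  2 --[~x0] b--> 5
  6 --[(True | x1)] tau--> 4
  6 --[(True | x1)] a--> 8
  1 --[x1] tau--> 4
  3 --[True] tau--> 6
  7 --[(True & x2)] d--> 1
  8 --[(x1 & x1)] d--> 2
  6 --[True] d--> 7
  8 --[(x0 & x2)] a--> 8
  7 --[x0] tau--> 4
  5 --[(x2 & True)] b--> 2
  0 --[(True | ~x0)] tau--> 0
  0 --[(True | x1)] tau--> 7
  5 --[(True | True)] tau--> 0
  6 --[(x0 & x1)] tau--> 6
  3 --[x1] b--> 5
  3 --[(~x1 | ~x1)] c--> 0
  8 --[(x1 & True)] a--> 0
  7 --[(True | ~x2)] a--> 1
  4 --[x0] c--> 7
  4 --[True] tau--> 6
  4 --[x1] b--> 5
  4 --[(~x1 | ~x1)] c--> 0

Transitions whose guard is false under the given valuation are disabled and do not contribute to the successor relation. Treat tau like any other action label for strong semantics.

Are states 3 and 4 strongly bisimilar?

Compute ~ classes (split until stable):
  P[0] = {{0,1,2,3,4,5,6,7,8}}
  P[1] = {{0,1},{2},{3,4,5},{6,7},{8}}
  P[2] = {{0},{1},{2},{3,4},{5},{6},{7},{8}}
Fixed point at round 3; 8 class(es).
class of 3: {3,4}; class of 4: {3,4}

Answer: BISIMILAR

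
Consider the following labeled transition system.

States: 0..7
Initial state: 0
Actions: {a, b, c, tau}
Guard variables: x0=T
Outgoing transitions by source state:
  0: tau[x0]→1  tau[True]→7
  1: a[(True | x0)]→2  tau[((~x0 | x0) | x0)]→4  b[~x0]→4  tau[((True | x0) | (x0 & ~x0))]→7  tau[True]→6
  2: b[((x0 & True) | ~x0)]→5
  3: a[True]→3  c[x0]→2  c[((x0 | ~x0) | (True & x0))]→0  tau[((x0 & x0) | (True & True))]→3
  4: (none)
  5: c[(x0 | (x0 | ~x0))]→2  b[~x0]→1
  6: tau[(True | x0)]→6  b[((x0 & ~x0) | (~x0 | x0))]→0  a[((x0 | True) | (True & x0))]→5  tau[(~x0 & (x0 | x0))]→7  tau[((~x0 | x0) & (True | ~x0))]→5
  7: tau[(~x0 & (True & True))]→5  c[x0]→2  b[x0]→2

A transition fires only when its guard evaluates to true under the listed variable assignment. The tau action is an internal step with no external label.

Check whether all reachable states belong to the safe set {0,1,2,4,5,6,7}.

Answer: INVARIANT HOLDS

Analysis:
Inv-set: {0,1,2,4,5,6,7}
Reachable = {0,1,2,4,5,6,7}
  0: safe
  1: safe
  2: safe
  4: safe
  5: safe
  6: safe
  7: safe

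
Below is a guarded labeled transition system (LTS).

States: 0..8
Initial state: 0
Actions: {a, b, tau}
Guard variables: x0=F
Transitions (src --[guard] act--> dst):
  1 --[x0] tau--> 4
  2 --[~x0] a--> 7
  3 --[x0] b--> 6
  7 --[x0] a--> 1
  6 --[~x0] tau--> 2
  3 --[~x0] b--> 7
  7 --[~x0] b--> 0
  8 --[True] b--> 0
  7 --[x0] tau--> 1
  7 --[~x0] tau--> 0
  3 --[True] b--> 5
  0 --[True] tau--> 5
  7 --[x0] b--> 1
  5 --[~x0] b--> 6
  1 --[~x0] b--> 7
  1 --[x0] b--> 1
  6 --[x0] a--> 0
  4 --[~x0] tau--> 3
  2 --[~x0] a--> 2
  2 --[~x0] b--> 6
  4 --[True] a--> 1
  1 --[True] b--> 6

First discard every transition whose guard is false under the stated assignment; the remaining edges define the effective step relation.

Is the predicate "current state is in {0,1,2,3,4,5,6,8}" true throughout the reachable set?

Inv-set: {0,1,2,3,4,5,6,8}
Reachable = {0,2,5,6,7}
  0: ✓
  2: ✓
  5: ✓
  6: ✓
  7: outside
witness against invariant: tau·b·tau·a → 7

Answer: INVARIANT VIOLATED at state 7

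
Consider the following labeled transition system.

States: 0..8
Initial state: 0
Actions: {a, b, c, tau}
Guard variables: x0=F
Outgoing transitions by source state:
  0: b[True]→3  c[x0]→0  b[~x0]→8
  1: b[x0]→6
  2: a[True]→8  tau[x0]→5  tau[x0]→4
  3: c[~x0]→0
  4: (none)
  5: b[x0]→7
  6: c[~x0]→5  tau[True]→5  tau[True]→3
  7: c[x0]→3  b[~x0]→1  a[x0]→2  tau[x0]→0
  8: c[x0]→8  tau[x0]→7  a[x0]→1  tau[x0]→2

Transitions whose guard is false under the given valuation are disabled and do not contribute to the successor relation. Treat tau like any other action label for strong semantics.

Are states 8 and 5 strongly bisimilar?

Bisimulation quotient by refinement:
  π0 = {{0,1,2,3,4,5,6,7,8}}
  π1 = {{0,7},{1,4,5,8},{2},{3},{6}}
  π2 = {{0},{1,4,5,8},{2},{3},{6},{7}}
Fixed point at round 3; 6 class(es).
class of 8: {1,4,5,8}; class of 5: {1,4,5,8}

Answer: BISIMILAR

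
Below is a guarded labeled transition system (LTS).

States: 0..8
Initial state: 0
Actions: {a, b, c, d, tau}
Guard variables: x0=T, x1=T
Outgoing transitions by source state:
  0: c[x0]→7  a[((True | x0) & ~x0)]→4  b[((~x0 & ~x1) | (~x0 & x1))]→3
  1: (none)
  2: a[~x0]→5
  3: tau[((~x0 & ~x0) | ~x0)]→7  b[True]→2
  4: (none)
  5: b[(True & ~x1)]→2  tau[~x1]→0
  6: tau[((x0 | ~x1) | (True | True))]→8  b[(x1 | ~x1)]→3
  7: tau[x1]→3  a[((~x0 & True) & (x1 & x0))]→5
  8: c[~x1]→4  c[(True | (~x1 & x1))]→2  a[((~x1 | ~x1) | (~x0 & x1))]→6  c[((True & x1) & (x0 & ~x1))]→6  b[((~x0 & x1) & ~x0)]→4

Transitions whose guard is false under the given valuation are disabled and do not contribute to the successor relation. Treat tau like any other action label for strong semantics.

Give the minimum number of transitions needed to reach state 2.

BFS to 2:
  depth 0: {0}
  depth 1: {7}
  depth 2: {3}
  depth 3: {2}
2 enters at depth 3; path c·tau·b

Answer: 3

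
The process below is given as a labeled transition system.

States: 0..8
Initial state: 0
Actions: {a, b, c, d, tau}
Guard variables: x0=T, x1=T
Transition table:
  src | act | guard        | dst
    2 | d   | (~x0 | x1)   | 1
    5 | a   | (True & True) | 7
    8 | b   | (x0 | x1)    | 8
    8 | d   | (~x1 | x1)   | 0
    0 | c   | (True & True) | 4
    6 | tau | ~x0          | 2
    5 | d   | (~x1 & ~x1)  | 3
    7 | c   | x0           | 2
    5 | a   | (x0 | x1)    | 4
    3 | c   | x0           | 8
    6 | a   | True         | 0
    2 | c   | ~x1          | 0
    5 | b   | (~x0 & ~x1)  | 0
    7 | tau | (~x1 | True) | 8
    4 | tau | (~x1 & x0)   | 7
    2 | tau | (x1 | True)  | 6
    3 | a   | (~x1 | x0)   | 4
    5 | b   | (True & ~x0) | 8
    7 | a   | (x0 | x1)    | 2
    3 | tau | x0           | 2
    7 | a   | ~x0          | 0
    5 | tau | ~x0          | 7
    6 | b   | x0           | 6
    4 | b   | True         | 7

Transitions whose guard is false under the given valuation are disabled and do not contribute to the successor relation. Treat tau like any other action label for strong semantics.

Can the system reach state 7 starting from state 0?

Answer: REACHABLE

Analysis:
After dropping false guards: 16 live edges.
Layer 0: {0}
Layer 1: {4}  total {0,4}
Layer 2: {7}  total {0,4,7}
Layer 3: {2,8}  total {0,2,4,7,8}
Layer 4: {1,6}  total {0,1,2,4,6,7,8}
R = {0,1,2,4,6,7,8}
witness 7: c·b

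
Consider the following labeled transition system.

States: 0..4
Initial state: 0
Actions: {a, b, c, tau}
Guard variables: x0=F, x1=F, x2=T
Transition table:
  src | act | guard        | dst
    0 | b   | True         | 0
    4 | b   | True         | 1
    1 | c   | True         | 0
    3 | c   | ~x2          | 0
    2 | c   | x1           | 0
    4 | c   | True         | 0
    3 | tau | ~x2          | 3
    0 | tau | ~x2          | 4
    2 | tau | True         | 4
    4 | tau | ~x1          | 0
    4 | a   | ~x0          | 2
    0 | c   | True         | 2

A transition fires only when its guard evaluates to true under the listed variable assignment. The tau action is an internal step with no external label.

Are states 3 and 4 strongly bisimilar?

Answer: NOT BISIMILAR

Working:
Compute ~ classes (split until stable):
  round 0: {{0,1,2,3,4}}
  round 1: {{0},{1},{2},{3},{4}}
stable after 2 split(s): 5 block(s)
[3]={3}  [4]={4}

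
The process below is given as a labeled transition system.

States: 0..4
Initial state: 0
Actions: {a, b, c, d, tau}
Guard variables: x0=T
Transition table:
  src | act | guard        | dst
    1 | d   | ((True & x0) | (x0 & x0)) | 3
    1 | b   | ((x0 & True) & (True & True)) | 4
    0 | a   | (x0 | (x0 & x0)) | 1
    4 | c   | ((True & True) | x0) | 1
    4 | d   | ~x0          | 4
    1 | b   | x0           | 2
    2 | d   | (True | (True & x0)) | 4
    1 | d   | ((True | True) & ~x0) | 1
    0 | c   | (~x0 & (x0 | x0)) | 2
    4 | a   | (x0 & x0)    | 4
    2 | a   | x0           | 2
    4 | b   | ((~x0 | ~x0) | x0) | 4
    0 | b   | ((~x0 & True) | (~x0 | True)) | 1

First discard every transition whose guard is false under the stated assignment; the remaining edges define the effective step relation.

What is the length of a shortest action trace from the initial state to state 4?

Answer: 2

Analysis:
BFS to 4:
  depth 0: {0}
  depth 1: {1}
  depth 2: {2,3,4}
first hit 4 at d=2 via a·b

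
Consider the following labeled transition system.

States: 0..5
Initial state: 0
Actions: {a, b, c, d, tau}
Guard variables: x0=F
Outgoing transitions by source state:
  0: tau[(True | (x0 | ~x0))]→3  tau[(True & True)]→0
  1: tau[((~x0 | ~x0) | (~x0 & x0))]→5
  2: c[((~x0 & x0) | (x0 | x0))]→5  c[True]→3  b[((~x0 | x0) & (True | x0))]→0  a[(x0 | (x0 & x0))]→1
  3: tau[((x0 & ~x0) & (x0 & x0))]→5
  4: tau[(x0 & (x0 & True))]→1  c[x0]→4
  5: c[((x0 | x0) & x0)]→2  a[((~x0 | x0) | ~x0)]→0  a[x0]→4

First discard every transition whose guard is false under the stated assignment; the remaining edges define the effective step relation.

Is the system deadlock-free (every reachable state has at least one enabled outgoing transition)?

Reachable = {0,3}
  0: tau→0  tau→3  [deg 2]
  3: ∅  [deadlock]
trace reaching 3: tau

Answer: DEADLOCK at state 3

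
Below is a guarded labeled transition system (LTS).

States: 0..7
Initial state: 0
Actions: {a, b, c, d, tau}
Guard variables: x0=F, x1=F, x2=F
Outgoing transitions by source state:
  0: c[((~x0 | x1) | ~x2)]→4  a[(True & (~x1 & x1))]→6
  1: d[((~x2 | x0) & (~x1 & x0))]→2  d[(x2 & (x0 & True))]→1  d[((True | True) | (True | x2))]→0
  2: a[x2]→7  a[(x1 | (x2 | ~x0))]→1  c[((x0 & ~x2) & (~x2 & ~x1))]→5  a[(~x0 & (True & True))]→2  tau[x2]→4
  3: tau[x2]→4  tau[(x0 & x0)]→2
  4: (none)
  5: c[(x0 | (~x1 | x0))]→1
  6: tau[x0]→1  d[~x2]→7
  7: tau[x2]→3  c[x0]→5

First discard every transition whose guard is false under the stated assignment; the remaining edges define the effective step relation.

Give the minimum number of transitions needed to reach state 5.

Answer: UNREACHABLE

Working:
Layered search for 5:
  Layer 0: {0}
  Layer 1: {4}
5 never appears.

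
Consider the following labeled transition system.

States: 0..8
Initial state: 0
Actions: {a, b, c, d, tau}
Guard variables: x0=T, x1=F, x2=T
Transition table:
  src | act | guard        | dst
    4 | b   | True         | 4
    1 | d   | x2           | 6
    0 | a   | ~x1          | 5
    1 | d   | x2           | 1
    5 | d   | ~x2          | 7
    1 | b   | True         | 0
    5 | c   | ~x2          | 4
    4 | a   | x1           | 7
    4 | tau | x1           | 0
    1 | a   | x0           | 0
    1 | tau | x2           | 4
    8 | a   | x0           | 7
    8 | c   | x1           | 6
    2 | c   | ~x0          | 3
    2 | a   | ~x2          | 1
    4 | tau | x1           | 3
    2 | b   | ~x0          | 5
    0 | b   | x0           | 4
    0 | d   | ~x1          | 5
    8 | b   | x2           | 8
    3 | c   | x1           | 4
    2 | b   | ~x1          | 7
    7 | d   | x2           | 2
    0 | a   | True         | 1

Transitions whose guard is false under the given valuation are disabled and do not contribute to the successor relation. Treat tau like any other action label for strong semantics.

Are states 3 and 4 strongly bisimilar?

Answer: NOT BISIMILAR

Analysis:
Refine partition for ~:
  round 0: {{0,1,2,3,4,5,6,7,8}}
  round 1: {{0},{1},{2,4},{3,5,6},{7},{8}}
  round 2: {{0},{1},{2},{3,5,6},{4},{7},{8}}
7 equivalence class(es) (converged in 3)
class of 3: {3,5,6}; class of 4: {4}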